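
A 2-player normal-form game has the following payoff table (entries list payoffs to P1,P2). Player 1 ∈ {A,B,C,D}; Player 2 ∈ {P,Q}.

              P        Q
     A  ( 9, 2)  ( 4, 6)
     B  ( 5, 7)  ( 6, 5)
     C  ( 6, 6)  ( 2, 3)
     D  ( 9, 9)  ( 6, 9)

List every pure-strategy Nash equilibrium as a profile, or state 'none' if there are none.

PSNE = {(D,P), (D,Q)}

(A,P): not NE [P2→Q gives 6>2]
(A,Q): not NE [P1→D gives 6>4]
(B,P): not NE [P1→D gives 9>5]
(B,Q): not NE [P2→P gives 7>5]
(C,P): not NE [P1→D gives 9>6]
(C,Q): not NE [P1→D gives 6>2; P2→P gives 6>3]
(D,P): NE
(D,Q): NE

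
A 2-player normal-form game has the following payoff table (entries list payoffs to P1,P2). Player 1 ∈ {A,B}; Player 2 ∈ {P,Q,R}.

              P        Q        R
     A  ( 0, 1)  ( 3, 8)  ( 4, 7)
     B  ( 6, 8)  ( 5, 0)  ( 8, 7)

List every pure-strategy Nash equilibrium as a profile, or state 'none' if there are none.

Nash profiles: (B,P)

(A,P): not NE [P1→B gives 6>0; P2→Q gives 8>1]
(A,Q): not NE [P1→B gives 5>3]
(A,R): not NE [P1→B gives 8>4; P2→Q gives 8>7]
(B,P): NE
(B,Q): not NE [P2→P gives 8>0]
(B,R): not NE [P2→P gives 8>7]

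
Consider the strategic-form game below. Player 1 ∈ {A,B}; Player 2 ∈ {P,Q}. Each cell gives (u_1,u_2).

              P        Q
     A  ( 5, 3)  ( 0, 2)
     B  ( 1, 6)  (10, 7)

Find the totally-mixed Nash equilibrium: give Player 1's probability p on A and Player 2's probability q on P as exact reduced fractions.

(p,q) = (1/2, 5/7)

P1 indiff ⇒ q·5+(1-q)·0 = q·1+(1-q)·10 ⇒ q(4) = (1-q)(10) ⇒ q = 5/7
P2 indiff ⇒ p·3+(1-p)·6 = p·2+(1-p)·7 ⇒ p(1) = (1-p)(1) ⇒ p = 1/2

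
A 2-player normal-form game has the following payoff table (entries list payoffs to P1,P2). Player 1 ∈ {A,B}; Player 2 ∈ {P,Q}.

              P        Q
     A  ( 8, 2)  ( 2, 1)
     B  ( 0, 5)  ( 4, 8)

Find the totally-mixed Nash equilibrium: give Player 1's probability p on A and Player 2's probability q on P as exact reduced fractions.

P1 indiff ⇒ q·8+(1-q)·2 = q·0+(1-q)·4 ⇒ q(8) = (1-q)(2) ⇒ q = 1/5
P2 indiff ⇒ p·2+(1-p)·5 = p·1+(1-p)·8 ⇒ p(1) = (1-p)(3) ⇒ p = 3/4

(p,q) = (3/4, 1/5)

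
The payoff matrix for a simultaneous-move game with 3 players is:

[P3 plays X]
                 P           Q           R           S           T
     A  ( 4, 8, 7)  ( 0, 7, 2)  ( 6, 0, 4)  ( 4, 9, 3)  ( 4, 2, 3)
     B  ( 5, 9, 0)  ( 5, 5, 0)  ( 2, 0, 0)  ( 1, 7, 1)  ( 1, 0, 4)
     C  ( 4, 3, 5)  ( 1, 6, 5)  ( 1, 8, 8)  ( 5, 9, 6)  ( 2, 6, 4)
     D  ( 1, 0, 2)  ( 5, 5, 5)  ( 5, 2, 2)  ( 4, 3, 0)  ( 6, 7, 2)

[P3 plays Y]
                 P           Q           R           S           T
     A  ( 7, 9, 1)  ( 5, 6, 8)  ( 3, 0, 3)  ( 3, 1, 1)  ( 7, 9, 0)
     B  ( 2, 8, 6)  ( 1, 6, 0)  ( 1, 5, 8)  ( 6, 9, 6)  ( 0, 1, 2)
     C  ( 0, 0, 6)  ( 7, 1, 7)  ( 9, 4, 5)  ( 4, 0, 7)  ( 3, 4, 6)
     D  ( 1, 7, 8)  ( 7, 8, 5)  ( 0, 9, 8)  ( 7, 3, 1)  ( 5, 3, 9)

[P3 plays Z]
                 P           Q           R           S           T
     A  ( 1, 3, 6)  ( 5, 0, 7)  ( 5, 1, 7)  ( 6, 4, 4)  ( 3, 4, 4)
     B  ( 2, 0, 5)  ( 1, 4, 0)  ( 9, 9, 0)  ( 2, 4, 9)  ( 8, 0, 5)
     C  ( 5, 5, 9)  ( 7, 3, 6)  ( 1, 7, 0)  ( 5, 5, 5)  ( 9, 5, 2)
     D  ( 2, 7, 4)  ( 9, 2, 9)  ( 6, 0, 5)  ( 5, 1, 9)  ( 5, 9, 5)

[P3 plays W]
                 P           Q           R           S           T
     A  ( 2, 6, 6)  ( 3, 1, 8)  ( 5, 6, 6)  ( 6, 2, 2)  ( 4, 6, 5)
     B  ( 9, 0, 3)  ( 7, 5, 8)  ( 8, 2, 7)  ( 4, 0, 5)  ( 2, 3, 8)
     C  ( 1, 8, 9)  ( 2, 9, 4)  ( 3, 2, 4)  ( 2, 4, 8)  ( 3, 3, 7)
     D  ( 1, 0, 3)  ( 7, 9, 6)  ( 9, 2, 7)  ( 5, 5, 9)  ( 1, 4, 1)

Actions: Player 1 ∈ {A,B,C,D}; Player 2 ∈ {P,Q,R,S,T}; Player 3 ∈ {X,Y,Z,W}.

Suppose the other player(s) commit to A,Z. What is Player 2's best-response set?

argmax u_2 = {S,T}

u_2(P vs A,Z) = 3
u_2(Q vs A,Z) = 0
u_2(R vs A,Z) = 1
u_2(S vs A,Z) = 4
u_2(T vs A,Z) = 4
max payoff 4 at {S,T}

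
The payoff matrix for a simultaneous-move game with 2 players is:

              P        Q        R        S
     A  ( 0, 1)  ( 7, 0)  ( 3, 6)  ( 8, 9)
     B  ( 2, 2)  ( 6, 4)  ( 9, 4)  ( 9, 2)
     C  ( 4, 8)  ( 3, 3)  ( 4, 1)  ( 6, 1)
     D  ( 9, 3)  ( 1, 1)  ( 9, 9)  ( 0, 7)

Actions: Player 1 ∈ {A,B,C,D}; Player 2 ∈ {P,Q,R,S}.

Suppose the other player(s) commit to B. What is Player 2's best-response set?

P2 best: {Q,R}

u_2(P vs B) = 2
u_2(Q vs B) = 4
u_2(R vs B) = 4
u_2(S vs B) = 2
max payoff 4 at {Q,R}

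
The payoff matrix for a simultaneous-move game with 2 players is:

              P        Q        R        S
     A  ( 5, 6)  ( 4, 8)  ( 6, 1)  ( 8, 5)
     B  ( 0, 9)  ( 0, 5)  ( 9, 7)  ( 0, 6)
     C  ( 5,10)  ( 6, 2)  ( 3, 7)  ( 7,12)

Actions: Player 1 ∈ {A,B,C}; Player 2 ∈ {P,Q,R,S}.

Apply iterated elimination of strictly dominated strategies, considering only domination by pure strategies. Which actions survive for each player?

P2 drop R (P beats it: A:6>1 B:9>7 C:10>7)
P1 drop B (A beats it: P:5>0 Q:4>0 S:8>0)
P1→{A,C} P2→{P,Q,S}

Remaining: P1:{A,C} P2:{P,Q,S}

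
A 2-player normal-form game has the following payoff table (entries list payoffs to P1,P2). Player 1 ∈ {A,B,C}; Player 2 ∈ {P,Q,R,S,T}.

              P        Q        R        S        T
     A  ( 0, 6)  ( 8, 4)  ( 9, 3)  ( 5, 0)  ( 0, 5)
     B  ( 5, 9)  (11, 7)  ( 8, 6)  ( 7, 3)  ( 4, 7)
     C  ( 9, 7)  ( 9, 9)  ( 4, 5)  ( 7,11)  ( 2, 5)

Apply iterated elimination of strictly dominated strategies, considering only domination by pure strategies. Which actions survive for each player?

P2 drop R (P beats it: A:6>3 B:9>6 C:7>5)
P1 drop A (B beats it: P:5>0 Q:11>8 S:7>5 T:4>0)
P2 drop T (P beats it: B:9>7 C:7>5)
P1→{B,C} P2→{P,Q,S}

Remaining: P1:{B,C} P2:{P,Q,S}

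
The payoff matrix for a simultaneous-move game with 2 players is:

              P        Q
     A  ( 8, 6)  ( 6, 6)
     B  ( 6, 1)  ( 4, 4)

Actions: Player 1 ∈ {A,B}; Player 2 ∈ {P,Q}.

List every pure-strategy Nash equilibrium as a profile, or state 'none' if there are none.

(A,P): NE
(A,Q): NE
(B,P): not NE [P1→A gives 8>6; P2→Q gives 4>1]
(B,Q): not NE [P1→A gives 6>4]

NE set: (A,P), (A,Q)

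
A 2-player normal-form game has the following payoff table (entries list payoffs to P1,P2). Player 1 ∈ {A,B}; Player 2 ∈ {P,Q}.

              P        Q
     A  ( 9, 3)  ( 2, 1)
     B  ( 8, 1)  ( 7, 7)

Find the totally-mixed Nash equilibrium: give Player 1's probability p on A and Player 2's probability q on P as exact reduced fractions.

(p,q) = (3/4, 5/6)

P1 indiff ⇒ q·9+(1-q)·2 = q·8+(1-q)·7 ⇒ q(1) = (1-q)(5) ⇒ q = 5/6
P2 indiff ⇒ p·3+(1-p)·1 = p·1+(1-p)·7 ⇒ p(2) = (1-p)(6) ⇒ p = 3/4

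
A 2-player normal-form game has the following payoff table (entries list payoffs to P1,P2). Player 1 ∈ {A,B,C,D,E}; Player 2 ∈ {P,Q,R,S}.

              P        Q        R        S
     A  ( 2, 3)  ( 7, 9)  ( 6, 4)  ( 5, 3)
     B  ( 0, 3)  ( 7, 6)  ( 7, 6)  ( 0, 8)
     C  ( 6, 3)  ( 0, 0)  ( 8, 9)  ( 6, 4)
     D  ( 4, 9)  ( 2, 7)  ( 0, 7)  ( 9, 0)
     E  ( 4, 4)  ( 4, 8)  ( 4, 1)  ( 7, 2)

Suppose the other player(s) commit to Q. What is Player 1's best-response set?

BR_1 = {A,B}

u_1(A vs Q) = 7
u_1(B vs Q) = 7
u_1(C vs Q) = 0
u_1(D vs Q) = 2
u_1(E vs Q) = 4
max payoff 7 at {A,B}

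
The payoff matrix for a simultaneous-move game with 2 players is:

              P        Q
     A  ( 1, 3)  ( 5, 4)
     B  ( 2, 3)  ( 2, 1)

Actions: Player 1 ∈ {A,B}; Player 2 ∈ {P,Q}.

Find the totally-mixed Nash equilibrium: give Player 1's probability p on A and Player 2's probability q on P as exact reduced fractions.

P1 indiff ⇒ q·1+(1-q)·5 = q·2+(1-q)·2 ⇒ q(-1) = (1-q)(-3) ⇒ q = 3/4
P2 indiff ⇒ p·3+(1-p)·3 = p·4+(1-p)·1 ⇒ p(-1) = (1-p)(-2) ⇒ p = 2/3

p=2/3, q=3/4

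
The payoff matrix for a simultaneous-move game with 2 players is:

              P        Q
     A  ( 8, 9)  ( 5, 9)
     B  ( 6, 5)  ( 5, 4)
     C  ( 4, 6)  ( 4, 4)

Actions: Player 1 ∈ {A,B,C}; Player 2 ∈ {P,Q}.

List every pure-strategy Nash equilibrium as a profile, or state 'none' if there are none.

(A,P): NE
(A,Q): NE
(B,P): not NE [P1→A gives 8>6]
(B,Q): not NE [P2→P gives 5>4]
(C,P): not NE [P1→A gives 8>4]
(C,Q): not NE [P1→B gives 5>4; P2→P gives 6>4]

NE set: (A,P), (A,Q)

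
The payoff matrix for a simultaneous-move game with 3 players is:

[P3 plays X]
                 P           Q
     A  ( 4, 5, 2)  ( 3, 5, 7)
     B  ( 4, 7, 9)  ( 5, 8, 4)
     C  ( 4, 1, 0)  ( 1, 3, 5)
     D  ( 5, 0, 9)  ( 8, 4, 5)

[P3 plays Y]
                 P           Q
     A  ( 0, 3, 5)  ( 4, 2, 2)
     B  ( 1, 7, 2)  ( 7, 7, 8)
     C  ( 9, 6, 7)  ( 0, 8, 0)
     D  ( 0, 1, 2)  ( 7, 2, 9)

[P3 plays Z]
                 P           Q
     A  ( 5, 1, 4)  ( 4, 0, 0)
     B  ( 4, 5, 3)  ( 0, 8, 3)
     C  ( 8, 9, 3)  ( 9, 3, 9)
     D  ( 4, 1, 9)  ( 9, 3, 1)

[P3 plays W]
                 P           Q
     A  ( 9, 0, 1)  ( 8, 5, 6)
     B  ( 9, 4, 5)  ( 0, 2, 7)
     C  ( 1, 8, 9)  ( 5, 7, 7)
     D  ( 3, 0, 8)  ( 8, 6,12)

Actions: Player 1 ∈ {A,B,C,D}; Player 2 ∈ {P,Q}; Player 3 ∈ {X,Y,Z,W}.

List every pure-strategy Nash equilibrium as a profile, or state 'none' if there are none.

PSNE = {(B,Q,Y), (D,Q,W)}

(A,P,X): not NE [P1→D gives 5>4; P3→Y gives 5>2]
(A,P,Y): not NE [P1→C gives 9>0]
(A,P,Z): not NE [P1→C gives 8>5; P3→Y gives 5>4]
(A,P,W): not NE [P2→Q gives 5>0; P3→Y gives 5>1]
(A,Q,X): not NE [P1→D gives 8>3]
(A,Q,Y): not NE [P1→D gives 7>4; P2→P gives 3>2; P3→X gives 7>2]
(A,Q,Z): not NE [P1→D gives 9>4; P2→P gives 1>0; P3→X gives 7>0]
(A,Q,W): not NE [P3→X gives 7>6]
(B,P,X): not NE [P1→D gives 5>4; P2→Q gives 8>7]
(B,P,Y): not NE [P1→C gives 9>1; P3→X gives 9>2]
(B,P,Z): not NE [P1→C gives 8>4; P2→Q gives 8>5; P3→X gives 9>3]
(B,P,W): not NE [P3→X gives 9>5]
(B,Q,X): not NE [P1→D gives 8>5; P3→Y gives 8>4]
(B,Q,Y): NE
(B,Q,Z): not NE [P1→D gives 9>0; P3→Y gives 8>3]
(B,Q,W): not NE [P1→D gives 8>0; P2→P gives 4>2; P3→Y gives 8>7]
(C,P,X): not NE [P1→D gives 5>4; P2→Q gives 3>1; P3→W gives 9>0]
(C,P,Y): not NE [P2→Q gives 8>6; P3→W gives 9>7]
(C,P,Z): not NE [P3→W gives 9>3]
(C,P,W): not NE [P1→B gives 9>1]
(C,Q,X): not NE [P1→D gives 8>1; P3→Z gives 9>5]
(C,Q,Y): not NE [P1→D gives 7>0; P3→Z gives 9>0]
(C,Q,Z): not NE [P2→P gives 9>3]
(C,Q,W): not NE [P1→D gives 8>5; P2→P gives 8>7; P3→Z gives 9>7]
(D,P,X): not NE [P2→Q gives 4>0]
(D,P,Y): not NE [P1→C gives 9>0; P2→Q gives 2>1; P3→Z gives 9>2]
(D,P,Z): not NE [P1→C gives 8>4; P2→Q gives 3>1]
(D,P,W): not NE [P1→B gives 9>3; P2→Q gives 6>0; P3→Z gives 9>8]
(D,Q,X): not NE [P3→W gives 12>5]
(D,Q,Y): not NE [P3→W gives 12>9]
(D,Q,Z): not NE [P3→W gives 12>1]
(D,Q,W): NE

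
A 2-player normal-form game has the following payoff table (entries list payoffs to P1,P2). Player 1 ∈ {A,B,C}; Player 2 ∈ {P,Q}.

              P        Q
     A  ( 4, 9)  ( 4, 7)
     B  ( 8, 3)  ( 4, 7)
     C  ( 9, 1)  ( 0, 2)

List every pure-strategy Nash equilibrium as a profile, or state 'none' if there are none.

(A,P): not NE [P1→C gives 9>4]
(A,Q): not NE [P2→P gives 9>7]
(B,P): not NE [P1→C gives 9>8; P2→Q gives 7>3]
(B,Q): NE
(C,P): not NE [P2→Q gives 2>1]
(C,Q): not NE [P1→B gives 4>0]

PSNE = {(B,Q)}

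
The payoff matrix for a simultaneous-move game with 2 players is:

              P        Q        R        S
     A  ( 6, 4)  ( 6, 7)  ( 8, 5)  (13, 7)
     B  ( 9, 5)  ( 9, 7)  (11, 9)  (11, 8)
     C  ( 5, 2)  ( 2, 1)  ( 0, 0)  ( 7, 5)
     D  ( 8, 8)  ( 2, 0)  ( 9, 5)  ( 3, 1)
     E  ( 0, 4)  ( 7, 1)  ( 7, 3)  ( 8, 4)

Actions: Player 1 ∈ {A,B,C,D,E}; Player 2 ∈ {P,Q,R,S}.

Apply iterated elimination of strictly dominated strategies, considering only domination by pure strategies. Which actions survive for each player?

IESDS → P1:{A,B} P2:{Q,R,S}

P1 drop C (A beats it: P:6>5 Q:6>2 R:8>0 S:13>7)
P1 drop D (B beats it: P:9>8 Q:9>2 R:11>9 S:11>3)
P1 drop E (B beats it: P:9>0 Q:9>7 R:11>7 S:11>8)
P2 drop P (Q beats it: A:7>4 B:7>5)
P1→{A,B} P2→{Q,R,S}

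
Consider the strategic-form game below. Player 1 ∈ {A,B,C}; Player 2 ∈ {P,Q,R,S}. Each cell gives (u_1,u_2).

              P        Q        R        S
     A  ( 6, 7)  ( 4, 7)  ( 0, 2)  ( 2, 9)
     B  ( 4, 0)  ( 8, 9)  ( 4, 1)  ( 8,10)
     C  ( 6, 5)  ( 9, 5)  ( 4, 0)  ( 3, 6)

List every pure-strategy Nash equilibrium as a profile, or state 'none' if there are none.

(A,P): not NE [P2→S gives 9>7]
(A,Q): not NE [P1→C gives 9>4; P2→S gives 9>7]
(A,R): not NE [P1→C gives 4>0; P2→S gives 9>2]
(A,S): not NE [P1→B gives 8>2]
(B,P): not NE [P1→C gives 6>4; P2→S gives 10>0]
(B,Q): not NE [P1→C gives 9>8; P2→S gives 10>9]
(B,R): not NE [P2→S gives 10>1]
(B,S): NE
(C,P): not NE [P2→S gives 6>5]
(C,Q): not NE [P2→S gives 6>5]
(C,R): not NE [P2→S gives 6>0]
(C,S): not NE [P1→B gives 8>3]

PSNE = {(B,S)}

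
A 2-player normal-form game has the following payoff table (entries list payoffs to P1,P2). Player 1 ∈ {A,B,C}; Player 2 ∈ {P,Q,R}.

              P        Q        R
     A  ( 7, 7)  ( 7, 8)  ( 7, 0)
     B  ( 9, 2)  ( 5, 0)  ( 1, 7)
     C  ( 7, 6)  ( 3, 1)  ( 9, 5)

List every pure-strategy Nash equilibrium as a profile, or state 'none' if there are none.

(A,P): not NE [P1→B gives 9>7; P2→Q gives 8>7]
(A,Q): NE
(A,R): not NE [P1→C gives 9>7; P2→Q gives 8>0]
(B,P): not NE [P2→R gives 7>2]
(B,Q): not NE [P1→A gives 7>5; P2→R gives 7>0]
(B,R): not NE [P1→C gives 9>1]
(C,P): not NE [P1→B gives 9>7]
(C,Q): not NE [P1→A gives 7>3; P2→P gives 6>1]
(C,R): not NE [P2→P gives 6>5]

Nash profiles: (A,Q)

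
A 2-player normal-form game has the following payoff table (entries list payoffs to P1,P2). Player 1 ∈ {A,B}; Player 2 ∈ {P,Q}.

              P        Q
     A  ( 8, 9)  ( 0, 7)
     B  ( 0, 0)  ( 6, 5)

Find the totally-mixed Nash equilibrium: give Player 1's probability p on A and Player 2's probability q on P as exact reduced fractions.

P1 indiff ⇒ q·8+(1-q)·0 = q·0+(1-q)·6 ⇒ q(8) = (1-q)(6) ⇒ q = 3/7
P2 indiff ⇒ p·9+(1-p)·0 = p·7+(1-p)·5 ⇒ p(2) = (1-p)(5) ⇒ p = 5/7

p=5/7, q=3/7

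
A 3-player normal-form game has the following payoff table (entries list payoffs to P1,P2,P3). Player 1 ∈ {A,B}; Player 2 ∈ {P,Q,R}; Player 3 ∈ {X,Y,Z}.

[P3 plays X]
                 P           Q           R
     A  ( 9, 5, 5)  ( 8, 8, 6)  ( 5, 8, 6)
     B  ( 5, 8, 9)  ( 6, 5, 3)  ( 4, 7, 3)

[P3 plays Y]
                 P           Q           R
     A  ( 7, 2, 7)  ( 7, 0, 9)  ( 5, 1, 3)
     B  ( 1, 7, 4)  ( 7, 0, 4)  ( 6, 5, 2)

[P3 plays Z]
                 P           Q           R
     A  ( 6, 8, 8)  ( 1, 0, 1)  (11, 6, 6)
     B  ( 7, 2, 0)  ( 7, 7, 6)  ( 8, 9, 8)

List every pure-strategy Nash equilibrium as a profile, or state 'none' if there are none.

PSNE = {(A,R,X)}

(A,P,X): not NE [P2→R gives 8>5; P3→Z gives 8>5]
(A,P,Y): not NE [P3→Z gives 8>7]
(A,P,Z): not NE [P1→B gives 7>6]
(A,Q,X): not NE [P3→Y gives 9>6]
(A,Q,Y): not NE [P2→P gives 2>0]
(A,Q,Z): not NE [P1→B gives 7>1; P2→P gives 8>0; P3→Y gives 9>1]
(A,R,X): NE
(A,R,Y): not NE [P1→B gives 6>5; P2→P gives 2>1; P3→Z gives 6>3]
(A,R,Z): not NE [P2→P gives 8>6]
(B,P,X): not NE [P1→A gives 9>5]
(B,P,Y): not NE [P1→A gives 7>1; P3→X gives 9>4]
(B,P,Z): not NE [P2→R gives 9>2; P3→X gives 9>0]
(B,Q,X): not NE [P1→A gives 8>6; P2→P gives 8>5; P3→Z gives 6>3]
(B,Q,Y): not NE [P2→P gives 7>0; P3→Z gives 6>4]
(B,Q,Z): not NE [P2→R gives 9>7]
(B,R,X): not NE [P1→A gives 5>4; P2→P gives 8>7; P3→Z gives 8>3]
(B,R,Y): not NE [P2→P gives 7>5; P3→Z gives 8>2]
(B,R,Z): not NE [P1→A gives 11>8]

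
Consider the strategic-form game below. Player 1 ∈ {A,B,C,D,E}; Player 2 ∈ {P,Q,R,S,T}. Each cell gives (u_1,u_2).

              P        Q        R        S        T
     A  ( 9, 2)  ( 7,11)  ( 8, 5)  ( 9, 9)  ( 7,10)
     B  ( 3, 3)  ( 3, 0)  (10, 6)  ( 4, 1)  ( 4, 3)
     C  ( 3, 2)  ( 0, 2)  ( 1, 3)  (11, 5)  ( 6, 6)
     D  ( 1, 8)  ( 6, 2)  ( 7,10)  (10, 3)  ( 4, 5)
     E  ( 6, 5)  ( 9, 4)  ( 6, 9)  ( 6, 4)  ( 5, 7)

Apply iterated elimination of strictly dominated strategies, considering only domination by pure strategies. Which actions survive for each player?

IESDS → P1:{A,B,E} P2:{Q,R,T}

P2 drop P (R beats it: A:5>2 B:6>3 C:3>2 D:10>8 E:9>5)
P2 drop S (T beats it: A:10>9 B:3>1 C:6>5 D:5>3 E:7>4)
P1 drop C (A beats it: Q:7>0 R:8>1 T:7>6)
P1 drop D (A beats it: Q:7>6 R:8>7 T:7>4)
P1→{A,B,E} P2→{Q,R,T}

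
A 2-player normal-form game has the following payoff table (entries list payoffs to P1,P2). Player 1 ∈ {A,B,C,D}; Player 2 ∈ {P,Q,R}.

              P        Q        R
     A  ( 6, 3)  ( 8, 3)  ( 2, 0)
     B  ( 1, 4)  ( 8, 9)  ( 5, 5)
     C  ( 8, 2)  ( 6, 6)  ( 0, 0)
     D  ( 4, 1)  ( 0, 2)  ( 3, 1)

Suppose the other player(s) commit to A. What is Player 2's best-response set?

P2 best: {P,Q}

u_2(P vs A) = 3
u_2(Q vs A) = 3
u_2(R vs A) = 0
max payoff 3 at {P,Q}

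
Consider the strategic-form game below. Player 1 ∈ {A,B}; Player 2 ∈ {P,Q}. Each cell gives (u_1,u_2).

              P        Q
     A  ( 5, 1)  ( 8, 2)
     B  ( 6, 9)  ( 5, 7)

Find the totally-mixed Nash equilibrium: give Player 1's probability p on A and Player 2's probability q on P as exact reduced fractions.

P1 indiff ⇒ q·5+(1-q)·8 = q·6+(1-q)·5 ⇒ q(-1) = (1-q)(-3) ⇒ q = 3/4
P2 indiff ⇒ p·1+(1-p)·9 = p·2+(1-p)·7 ⇒ p(-1) = (1-p)(-2) ⇒ p = 2/3

(p,q) = (2/3, 3/4)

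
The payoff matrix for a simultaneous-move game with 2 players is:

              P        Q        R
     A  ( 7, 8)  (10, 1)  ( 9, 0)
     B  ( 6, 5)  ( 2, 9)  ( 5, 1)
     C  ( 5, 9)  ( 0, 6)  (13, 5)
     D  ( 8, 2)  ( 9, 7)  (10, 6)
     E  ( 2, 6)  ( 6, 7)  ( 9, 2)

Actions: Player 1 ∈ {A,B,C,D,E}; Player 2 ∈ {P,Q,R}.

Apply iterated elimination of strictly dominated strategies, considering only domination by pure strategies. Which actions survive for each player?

P1 drop B (A beats it: P:7>6 Q:10>2 R:9>5)
P1 drop E (D beats it: P:8>2 Q:9>6 R:10>9)
P2 drop R (Q beats it: A:1>0 C:6>5 D:7>6)
P1 drop C (A beats it: P:7>5 Q:10>0)
P1→{A,D} P2→{P,Q}

Remaining: P1:{A,D} P2:{P,Q}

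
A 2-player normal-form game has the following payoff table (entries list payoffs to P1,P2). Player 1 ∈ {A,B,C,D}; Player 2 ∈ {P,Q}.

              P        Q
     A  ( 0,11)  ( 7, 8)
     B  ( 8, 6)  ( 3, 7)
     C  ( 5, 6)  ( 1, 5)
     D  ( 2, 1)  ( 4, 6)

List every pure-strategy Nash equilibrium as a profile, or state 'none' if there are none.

No pure NE.

(A,P): not NE [P1→B gives 8>0]
(A,Q): not NE [P2→P gives 11>8]
(B,P): not NE [P2→Q gives 7>6]
(B,Q): not NE [P1→A gives 7>3]
(C,P): not NE [P1→B gives 8>5]
(C,Q): not NE [P1→A gives 7>1; P2→P gives 6>5]
(D,P): not NE [P1→B gives 8>2; P2→Q gives 6>1]
(D,Q): not NE [P1→A gives 7>4]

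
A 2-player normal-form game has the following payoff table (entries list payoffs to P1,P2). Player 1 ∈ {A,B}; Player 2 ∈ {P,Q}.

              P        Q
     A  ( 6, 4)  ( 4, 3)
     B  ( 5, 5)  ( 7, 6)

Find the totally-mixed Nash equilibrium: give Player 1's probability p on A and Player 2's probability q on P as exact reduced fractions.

P1 indiff ⇒ q·6+(1-q)·4 = q·5+(1-q)·7 ⇒ q(1) = (1-q)(3) ⇒ q = 3/4
P2 indiff ⇒ p·4+(1-p)·5 = p·3+(1-p)·6 ⇒ p(1) = (1-p)(1) ⇒ p = 1/2

(p,q) = (1/2, 3/4)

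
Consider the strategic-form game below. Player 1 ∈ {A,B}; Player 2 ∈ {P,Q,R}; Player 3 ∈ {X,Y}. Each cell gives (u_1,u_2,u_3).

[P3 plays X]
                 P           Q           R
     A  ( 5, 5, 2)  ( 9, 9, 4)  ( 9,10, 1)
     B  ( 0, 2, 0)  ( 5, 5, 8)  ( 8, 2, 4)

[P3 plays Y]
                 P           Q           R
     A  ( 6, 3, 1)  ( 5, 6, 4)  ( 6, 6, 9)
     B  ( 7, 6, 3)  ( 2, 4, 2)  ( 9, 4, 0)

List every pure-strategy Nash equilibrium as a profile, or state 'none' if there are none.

NE set: (A,Q,Y), (B,P,Y)

(A,P,X): not NE [P2→R gives 10>5]
(A,P,Y): not NE [P1→B gives 7>6; P2→R gives 6>3; P3→X gives 2>1]
(A,Q,X): not NE [P2→R gives 10>9]
(A,Q,Y): NE
(A,R,X): not NE [P3→Y gives 9>1]
(A,R,Y): not NE [P1→B gives 9>6]
(B,P,X): not NE [P1→A gives 5>0; P2→Q gives 5>2; P3→Y gives 3>0]
(B,P,Y): NE
(B,Q,X): not NE [P1→A gives 9>5]
(B,Q,Y): not NE [P1→A gives 5>2; P2→P gives 6>4; P3→X gives 8>2]
(B,R,X): not NE [P1→A gives 9>8; P2→Q gives 5>2]
(B,R,Y): not NE [P2→P gives 6>4; P3→X gives 4>0]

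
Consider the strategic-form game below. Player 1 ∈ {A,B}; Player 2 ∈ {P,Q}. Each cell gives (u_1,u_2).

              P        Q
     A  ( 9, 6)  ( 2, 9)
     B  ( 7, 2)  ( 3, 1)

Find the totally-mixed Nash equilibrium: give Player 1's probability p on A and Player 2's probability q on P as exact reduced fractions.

P1 indiff ⇒ q·9+(1-q)·2 = q·7+(1-q)·3 ⇒ q(2) = (1-q)(1) ⇒ q = 1/3
P2 indiff ⇒ p·6+(1-p)·2 = p·9+(1-p)·1 ⇒ p(-3) = (1-p)(-1) ⇒ p = 1/4

p=1/4, q=1/3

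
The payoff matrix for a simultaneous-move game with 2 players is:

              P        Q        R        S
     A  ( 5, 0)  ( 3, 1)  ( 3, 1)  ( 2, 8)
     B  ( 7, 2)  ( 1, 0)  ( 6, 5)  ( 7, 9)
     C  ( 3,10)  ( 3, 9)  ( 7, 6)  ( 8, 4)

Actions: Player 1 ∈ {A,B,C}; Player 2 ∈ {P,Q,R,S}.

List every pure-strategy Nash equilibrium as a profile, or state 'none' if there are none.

(A,P): not NE [P1→B gives 7>5; P2→S gives 8>0]
(A,Q): not NE [P2→S gives 8>1]
(A,R): not NE [P1→C gives 7>3; P2→S gives 8>1]
(A,S): not NE [P1→C gives 8>2]
(B,P): not NE [P2→S gives 9>2]
(B,Q): not NE [P1→C gives 3>1; P2→S gives 9>0]
(B,R): not NE [P1→C gives 7>6; P2→S gives 9>5]
(B,S): not NE [P1→C gives 8>7]
(C,P): not NE [P1→B gives 7>3]
(C,Q): not NE [P2→P gives 10>9]
(C,R): not NE [P2→P gives 10>6]
(C,S): not NE [P2→P gives 10>4]

No pure NE.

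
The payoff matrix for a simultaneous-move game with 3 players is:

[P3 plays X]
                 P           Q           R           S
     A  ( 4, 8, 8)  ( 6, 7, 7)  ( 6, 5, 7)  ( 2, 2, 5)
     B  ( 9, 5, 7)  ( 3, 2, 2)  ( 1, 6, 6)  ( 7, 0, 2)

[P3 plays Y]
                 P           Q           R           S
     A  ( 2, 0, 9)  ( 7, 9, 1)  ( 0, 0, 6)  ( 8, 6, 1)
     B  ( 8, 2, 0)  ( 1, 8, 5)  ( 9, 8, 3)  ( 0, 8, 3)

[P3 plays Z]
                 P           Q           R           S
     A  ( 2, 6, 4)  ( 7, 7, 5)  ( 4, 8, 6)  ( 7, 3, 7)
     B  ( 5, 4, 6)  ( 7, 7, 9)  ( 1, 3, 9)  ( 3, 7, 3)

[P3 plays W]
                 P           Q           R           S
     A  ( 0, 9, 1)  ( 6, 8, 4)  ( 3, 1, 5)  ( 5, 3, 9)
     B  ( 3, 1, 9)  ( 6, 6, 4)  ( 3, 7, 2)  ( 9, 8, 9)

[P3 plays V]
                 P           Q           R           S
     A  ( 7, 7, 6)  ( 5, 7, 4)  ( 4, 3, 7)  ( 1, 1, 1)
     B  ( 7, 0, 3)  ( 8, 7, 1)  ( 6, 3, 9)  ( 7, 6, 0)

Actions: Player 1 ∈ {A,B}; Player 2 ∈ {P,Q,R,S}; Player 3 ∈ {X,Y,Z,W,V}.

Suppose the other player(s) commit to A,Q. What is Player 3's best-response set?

u_3(X vs A,Q) = 7
u_3(Y vs A,Q) = 1
u_3(Z vs A,Q) = 5
u_3(W vs A,Q) = 4
u_3(V vs A,Q) = 4
max payoff 7 at {X}

P3 best: {X}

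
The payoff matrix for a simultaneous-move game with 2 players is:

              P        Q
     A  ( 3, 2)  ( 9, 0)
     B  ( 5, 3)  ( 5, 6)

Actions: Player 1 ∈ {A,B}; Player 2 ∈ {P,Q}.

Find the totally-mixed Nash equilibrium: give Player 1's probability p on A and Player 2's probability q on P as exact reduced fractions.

p=3/5, q=2/3

P1 indiff ⇒ q·3+(1-q)·9 = q·5+(1-q)·5 ⇒ q(-2) = (1-q)(-4) ⇒ q = 2/3
P2 indiff ⇒ p·2+(1-p)·3 = p·0+(1-p)·6 ⇒ p(2) = (1-p)(3) ⇒ p = 3/5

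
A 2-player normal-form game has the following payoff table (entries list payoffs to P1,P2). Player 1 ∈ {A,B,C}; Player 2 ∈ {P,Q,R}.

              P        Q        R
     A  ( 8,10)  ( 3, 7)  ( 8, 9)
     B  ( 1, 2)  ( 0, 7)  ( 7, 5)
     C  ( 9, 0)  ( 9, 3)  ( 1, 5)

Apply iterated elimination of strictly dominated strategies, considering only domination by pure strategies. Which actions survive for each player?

P1 drop B (A beats it: P:8>1 Q:3>0 R:8>7)
P2 drop Q (R beats it: A:9>7 C:5>3)
P1→{A,C} P2→{P,R}

Remaining: P1:{A,C} P2:{P,R}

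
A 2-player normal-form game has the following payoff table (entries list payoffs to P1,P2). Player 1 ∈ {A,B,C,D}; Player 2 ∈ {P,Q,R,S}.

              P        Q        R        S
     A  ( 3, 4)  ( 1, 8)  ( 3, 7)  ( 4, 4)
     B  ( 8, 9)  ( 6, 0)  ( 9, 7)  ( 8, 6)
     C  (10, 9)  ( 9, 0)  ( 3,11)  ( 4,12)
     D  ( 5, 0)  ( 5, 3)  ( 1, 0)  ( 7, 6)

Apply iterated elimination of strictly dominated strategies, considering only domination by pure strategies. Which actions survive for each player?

P1 drop A (B beats it: P:8>3 Q:6>1 R:9>3 S:8>4)
P1 drop D (B beats it: P:8>5 Q:6>5 R:9>1 S:8>7)
P2 drop Q (P beats it: B:9>0 C:9>0)
P1→{B,C} P2→{P,R,S}

Survivors P1:{B,C} P2:{P,R,S}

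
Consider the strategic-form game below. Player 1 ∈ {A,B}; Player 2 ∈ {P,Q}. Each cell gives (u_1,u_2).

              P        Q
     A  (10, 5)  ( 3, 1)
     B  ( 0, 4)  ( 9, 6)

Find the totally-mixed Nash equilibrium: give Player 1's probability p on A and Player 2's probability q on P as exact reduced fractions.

P1 indiff ⇒ q·10+(1-q)·3 = q·0+(1-q)·9 ⇒ q(10) = (1-q)(6) ⇒ q = 3/8
P2 indiff ⇒ p·5+(1-p)·4 = p·1+(1-p)·6 ⇒ p(4) = (1-p)(2) ⇒ p = 1/3

p=1/3, q=3/8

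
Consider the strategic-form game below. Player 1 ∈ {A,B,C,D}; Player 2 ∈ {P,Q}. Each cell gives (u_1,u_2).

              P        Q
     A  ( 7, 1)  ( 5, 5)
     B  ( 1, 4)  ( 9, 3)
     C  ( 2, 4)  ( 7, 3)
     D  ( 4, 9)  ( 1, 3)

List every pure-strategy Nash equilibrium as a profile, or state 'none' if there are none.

(A,P): not NE [P2→Q gives 5>1]
(A,Q): not NE [P1→B gives 9>5]
(B,P): not NE [P1→A gives 7>1]
(B,Q): not NE [P2→P gives 4>3]
(C,P): not NE [P1→A gives 7>2]
(C,Q): not NE [P1→B gives 9>7; P2→P gives 4>3]
(D,P): not NE [P1→A gives 7>4]
(D,Q): not NE [P1→B gives 9>1; P2→P gives 9>3]

PSNE: ∅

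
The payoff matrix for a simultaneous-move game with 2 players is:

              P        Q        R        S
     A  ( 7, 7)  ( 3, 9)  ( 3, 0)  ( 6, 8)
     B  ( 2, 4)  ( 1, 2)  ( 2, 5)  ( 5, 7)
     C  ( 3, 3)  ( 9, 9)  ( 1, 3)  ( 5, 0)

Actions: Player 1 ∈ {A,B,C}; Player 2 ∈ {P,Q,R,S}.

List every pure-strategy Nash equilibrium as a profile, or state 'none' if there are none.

Nash profiles: (C,Q)

(A,P): not NE [P2→Q gives 9>7]
(A,Q): not NE [P1→C gives 9>3]
(A,R): not NE [P2→Q gives 9>0]
(A,S): not NE [P2→Q gives 9>8]
(B,P): not NE [P1→A gives 7>2; P2→S gives 7>4]
(B,Q): not NE [P1→C gives 9>1; P2→S gives 7>2]
(B,R): not NE [P1→A gives 3>2; P2→S gives 7>5]
(B,S): not NE [P1→A gives 6>5]
(C,P): not NE [P1→A gives 7>3; P2→Q gives 9>3]
(C,Q): NE
(C,R): not NE [P1→A gives 3>1; P2→Q gives 9>3]
(C,S): not NE [P1→A gives 6>5; P2→Q gives 9>0]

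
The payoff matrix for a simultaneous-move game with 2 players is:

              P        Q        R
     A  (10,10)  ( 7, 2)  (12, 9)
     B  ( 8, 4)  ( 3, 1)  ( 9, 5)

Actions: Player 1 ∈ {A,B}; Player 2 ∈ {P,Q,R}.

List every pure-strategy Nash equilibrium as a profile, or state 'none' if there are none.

(A,P): NE
(A,Q): not NE [P2→P gives 10>2]
(A,R): not NE [P2→P gives 10>9]
(B,P): not NE [P1→A gives 10>8; P2→R gives 5>4]
(B,Q): not NE [P1→A gives 7>3; P2→R gives 5>1]
(B,R): not NE [P1→A gives 12>9]

PSNE = {(A,P)}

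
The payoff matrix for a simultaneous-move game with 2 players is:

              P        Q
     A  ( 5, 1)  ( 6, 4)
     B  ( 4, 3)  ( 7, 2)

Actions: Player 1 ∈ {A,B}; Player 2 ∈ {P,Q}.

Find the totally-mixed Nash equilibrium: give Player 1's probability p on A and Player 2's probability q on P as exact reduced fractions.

P1 indiff ⇒ q·5+(1-q)·6 = q·4+(1-q)·7 ⇒ q(1) = (1-q)(1) ⇒ q = 1/2
P2 indiff ⇒ p·1+(1-p)·3 = p·4+(1-p)·2 ⇒ p(-3) = (1-p)(-1) ⇒ p = 1/4

P1 mixes 1/4 on A; P2 mixes 1/2 on P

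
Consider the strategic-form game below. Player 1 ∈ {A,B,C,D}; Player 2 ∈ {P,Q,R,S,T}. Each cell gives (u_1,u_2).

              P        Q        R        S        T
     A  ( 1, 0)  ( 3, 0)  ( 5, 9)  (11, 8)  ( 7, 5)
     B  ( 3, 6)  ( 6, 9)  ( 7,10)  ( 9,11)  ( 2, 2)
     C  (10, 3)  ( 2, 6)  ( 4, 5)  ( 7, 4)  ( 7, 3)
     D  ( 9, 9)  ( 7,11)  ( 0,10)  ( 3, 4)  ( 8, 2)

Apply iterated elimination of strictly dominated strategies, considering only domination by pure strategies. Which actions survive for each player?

P2 drop P (R beats it: A:9>0 B:10>6 C:5>3 D:10>9)
P2 drop T (R beats it: A:9>5 B:10>2 C:5>3 D:10>2)
P1 drop C (A beats it: Q:3>2 R:5>4 S:11>7)
P1→{A,B,D} P2→{Q,R,S}

IESDS → P1:{A,B,D} P2:{Q,R,S}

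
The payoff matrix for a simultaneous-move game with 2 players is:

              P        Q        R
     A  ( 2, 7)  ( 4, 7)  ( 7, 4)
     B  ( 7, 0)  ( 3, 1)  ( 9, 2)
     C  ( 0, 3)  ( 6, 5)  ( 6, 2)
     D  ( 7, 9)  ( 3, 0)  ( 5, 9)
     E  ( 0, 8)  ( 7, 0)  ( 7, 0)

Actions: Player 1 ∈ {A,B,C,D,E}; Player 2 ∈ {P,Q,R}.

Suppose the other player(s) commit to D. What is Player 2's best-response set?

u_2(P vs D) = 9
u_2(Q vs D) = 0
u_2(R vs D) = 9
max payoff 9 at {P,R}

BR_2 = {P,R}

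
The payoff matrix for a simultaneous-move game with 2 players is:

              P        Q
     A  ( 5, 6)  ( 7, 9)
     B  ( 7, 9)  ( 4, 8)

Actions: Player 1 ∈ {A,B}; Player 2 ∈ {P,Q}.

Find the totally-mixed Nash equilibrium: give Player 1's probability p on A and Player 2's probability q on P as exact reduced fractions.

P1 indiff ⇒ q·5+(1-q)·7 = q·7+(1-q)·4 ⇒ q(-2) = (1-q)(-3) ⇒ q = 3/5
P2 indiff ⇒ p·6+(1-p)·9 = p·9+(1-p)·8 ⇒ p(-3) = (1-p)(-1) ⇒ p = 1/4

P1 mixes 1/4 on A; P2 mixes 3/5 on P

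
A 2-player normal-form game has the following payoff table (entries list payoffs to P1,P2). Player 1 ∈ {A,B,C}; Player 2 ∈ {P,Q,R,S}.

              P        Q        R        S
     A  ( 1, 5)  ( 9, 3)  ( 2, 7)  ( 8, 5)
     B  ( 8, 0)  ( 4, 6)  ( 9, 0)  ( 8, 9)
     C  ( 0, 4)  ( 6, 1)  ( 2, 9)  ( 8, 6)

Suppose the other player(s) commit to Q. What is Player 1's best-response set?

u_1(A vs Q) = 9
u_1(B vs Q) = 4
u_1(C vs Q) = 6
max payoff 9 at {A}

P1 best: {A}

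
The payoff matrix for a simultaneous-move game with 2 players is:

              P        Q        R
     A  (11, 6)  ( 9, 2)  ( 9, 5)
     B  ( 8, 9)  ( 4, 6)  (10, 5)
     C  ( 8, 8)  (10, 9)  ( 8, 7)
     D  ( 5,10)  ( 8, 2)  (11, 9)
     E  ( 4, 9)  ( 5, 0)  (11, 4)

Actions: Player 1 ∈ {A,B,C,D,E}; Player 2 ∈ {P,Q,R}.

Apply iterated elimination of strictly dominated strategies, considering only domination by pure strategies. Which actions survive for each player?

P2 drop R (P beats it: A:6>5 B:9>5 C:8>7 D:10>9 E:9>4)
P1 drop B (A beats it: P:11>8 Q:9>4)
P1 drop D (A beats it: P:11>5 Q:9>8)
P1 drop E (A beats it: P:11>4 Q:9>5)
P1→{A,C} P2→{P,Q}

Survivors P1:{A,C} P2:{P,Q}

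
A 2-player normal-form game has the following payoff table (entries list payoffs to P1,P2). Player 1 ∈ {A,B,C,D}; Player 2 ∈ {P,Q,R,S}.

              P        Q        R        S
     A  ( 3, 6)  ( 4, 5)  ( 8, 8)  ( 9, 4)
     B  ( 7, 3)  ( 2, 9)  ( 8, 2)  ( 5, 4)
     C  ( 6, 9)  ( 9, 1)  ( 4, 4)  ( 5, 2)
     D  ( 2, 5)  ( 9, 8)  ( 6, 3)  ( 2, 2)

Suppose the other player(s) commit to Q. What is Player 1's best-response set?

u_1(A vs Q) = 4
u_1(B vs Q) = 2
u_1(C vs Q) = 9
u_1(D vs Q) = 9
max payoff 9 at {C,D}

argmax u_1 = {C,D}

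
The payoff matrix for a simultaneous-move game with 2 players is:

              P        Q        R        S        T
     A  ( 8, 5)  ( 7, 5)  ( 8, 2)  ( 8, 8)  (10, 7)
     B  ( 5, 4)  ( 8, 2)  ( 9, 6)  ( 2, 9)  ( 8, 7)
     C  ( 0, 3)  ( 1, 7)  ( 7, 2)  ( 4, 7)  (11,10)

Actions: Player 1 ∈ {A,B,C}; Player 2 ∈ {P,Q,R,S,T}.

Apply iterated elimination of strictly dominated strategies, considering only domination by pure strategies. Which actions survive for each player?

IESDS → P1:{A,C} P2:{S,T}

P2 drop P (S beats it: A:8>5 B:9>4 C:7>3)
P2 drop Q (T beats it: A:7>5 B:7>2 C:10>7)
P2 drop R (S beats it: A:8>2 B:9>6 C:7>2)
P1 drop B (A beats it: S:8>2 T:10>8)
P1→{A,C} P2→{S,T}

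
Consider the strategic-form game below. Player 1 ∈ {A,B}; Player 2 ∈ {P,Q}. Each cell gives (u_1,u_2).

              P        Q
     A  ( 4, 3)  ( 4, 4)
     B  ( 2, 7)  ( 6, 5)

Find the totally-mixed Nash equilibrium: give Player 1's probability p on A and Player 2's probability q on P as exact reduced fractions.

P1 indiff ⇒ q·4+(1-q)·4 = q·2+(1-q)·6 ⇒ q(2) = (1-q)(2) ⇒ q = 1/2
P2 indiff ⇒ p·3+(1-p)·7 = p·4+(1-p)·5 ⇒ p(-1) = (1-p)(-2) ⇒ p = 2/3

P1 mixes 2/3 on A; P2 mixes 1/2 on P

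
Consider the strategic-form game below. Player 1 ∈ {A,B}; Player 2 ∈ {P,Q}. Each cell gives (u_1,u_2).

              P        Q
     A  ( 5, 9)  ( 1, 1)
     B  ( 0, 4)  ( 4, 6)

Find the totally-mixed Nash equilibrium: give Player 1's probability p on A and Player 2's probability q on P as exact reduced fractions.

p=1/5, q=3/8

P1 indiff ⇒ q·5+(1-q)·1 = q·0+(1-q)·4 ⇒ q(5) = (1-q)(3) ⇒ q = 3/8
P2 indiff ⇒ p·9+(1-p)·4 = p·1+(1-p)·6 ⇒ p(8) = (1-p)(2) ⇒ p = 1/5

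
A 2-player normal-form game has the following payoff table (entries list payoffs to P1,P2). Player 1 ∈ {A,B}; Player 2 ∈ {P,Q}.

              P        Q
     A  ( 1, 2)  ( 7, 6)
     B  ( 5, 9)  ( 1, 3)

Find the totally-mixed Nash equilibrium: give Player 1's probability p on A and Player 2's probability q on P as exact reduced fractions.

P1 indiff ⇒ q·1+(1-q)·7 = q·5+(1-q)·1 ⇒ q(-4) = (1-q)(-6) ⇒ q = 3/5
P2 indiff ⇒ p·2+(1-p)·9 = p·6+(1-p)·3 ⇒ p(-4) = (1-p)(-6) ⇒ p = 3/5

p=3/5, q=3/5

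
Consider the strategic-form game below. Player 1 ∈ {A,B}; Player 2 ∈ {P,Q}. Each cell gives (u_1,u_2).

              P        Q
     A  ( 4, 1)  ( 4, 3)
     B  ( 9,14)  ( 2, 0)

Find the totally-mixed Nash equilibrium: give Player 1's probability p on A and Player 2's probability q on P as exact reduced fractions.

P1 indiff ⇒ q·4+(1-q)·4 = q·9+(1-q)·2 ⇒ q(-5) = (1-q)(-2) ⇒ q = 2/7
P2 indiff ⇒ p·1+(1-p)·14 = p·3+(1-p)·0 ⇒ p(-2) = (1-p)(-14) ⇒ p = 7/8

p=7/8, q=2/7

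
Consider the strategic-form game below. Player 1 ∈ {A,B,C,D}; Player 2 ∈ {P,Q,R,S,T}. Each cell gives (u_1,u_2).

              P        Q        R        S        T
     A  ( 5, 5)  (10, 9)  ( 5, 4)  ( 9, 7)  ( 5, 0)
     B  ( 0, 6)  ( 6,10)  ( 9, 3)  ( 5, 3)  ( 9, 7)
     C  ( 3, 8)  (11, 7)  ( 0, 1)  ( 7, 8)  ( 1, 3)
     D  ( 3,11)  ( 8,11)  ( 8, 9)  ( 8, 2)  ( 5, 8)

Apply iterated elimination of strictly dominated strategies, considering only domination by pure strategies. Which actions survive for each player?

P2 drop R (P beats it: A:5>4 B:6>3 C:8>1 D:11>9)
P2 drop T (Q beats it: A:9>0 B:10>7 C:7>3 D:11>8)
P1 drop B (A beats it: P:5>0 Q:10>6 S:9>5)
P1 drop D (A beats it: P:5>3 Q:10>8 S:9>8)
P1→{A,C} P2→{P,Q,S}

Remaining: P1:{A,C} P2:{P,Q,S}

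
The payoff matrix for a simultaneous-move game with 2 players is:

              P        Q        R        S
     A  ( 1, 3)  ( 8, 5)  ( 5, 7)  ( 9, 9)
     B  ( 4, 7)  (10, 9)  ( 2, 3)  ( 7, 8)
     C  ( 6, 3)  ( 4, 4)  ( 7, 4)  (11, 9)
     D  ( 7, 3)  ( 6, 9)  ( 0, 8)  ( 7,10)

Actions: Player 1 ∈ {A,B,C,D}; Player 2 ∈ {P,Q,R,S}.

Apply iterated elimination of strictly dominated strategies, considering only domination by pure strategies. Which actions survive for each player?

IESDS → P1:{A,B,C} P2:{Q,S}

P2 drop P (Q beats it: A:5>3 B:9>7 C:4>3 D:9>3)
P1 drop D (A beats it: Q:8>6 R:5>0 S:9>7)
P2 drop R (S beats it: A:9>7 B:8>3 C:9>4)
P1→{A,B,C} P2→{Q,S}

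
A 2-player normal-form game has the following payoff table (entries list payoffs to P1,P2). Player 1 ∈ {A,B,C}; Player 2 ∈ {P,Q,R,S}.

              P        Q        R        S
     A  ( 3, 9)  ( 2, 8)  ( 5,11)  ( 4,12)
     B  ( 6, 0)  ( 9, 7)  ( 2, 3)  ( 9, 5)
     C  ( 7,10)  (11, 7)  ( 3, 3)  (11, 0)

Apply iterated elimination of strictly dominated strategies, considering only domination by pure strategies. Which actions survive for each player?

P1 drop B (C beats it: P:7>6 Q:11>9 R:3>2 S:11>9)
P2 drop Q (P beats it: A:9>8 C:10>7)
P1→{A,C} P2→{P,R,S}

Survivors P1:{A,C} P2:{P,R,S}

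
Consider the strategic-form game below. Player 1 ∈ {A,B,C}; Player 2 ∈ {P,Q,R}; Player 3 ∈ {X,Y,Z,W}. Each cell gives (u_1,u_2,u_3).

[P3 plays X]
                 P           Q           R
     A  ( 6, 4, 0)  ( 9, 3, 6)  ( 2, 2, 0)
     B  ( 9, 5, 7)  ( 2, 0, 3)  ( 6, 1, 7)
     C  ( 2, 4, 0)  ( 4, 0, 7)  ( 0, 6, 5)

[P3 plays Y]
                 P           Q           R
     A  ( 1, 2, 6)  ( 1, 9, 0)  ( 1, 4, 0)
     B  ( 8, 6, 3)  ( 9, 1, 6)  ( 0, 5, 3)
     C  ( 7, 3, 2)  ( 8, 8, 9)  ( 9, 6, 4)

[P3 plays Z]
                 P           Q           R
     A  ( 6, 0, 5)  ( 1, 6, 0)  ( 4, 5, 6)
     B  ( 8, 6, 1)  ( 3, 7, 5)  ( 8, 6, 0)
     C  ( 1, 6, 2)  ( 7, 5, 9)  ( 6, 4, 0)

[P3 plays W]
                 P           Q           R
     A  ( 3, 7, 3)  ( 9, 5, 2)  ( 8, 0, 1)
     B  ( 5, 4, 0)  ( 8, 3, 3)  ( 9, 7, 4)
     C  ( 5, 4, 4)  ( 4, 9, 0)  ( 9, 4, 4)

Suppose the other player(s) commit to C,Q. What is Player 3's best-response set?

u_3(X vs C,Q) = 7
u_3(Y vs C,Q) = 9
u_3(Z vs C,Q) = 9
u_3(W vs C,Q) = 0
max payoff 9 at {Y,Z}

argmax u_3 = {Y,Z}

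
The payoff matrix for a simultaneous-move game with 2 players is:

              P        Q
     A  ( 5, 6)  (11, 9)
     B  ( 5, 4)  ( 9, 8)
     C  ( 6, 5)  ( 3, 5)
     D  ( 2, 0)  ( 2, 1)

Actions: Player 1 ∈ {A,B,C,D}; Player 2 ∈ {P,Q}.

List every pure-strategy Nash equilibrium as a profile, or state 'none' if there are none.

Nash profiles: (A,Q), (C,P)

(A,P): not NE [P1→C gives 6>5; P2→Q gives 9>6]
(A,Q): NE
(B,P): not NE [P1→C gives 6>5; P2→Q gives 8>4]
(B,Q): not NE [P1→A gives 11>9]
(C,P): NE
(C,Q): not NE [P1→A gives 11>3]
(D,P): not NE [P1→C gives 6>2; P2→Q gives 1>0]
(D,Q): not NE [P1→A gives 11>2]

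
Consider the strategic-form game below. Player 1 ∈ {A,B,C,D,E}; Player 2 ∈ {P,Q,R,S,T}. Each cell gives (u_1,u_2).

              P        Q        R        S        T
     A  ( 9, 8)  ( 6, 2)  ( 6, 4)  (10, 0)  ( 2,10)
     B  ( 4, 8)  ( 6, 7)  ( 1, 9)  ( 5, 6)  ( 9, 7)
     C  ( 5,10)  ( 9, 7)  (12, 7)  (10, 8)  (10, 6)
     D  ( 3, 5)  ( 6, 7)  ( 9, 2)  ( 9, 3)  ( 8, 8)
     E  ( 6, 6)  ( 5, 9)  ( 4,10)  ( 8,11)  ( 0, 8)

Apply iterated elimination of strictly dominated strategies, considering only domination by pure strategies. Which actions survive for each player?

P1 drop B (C beats it: P:5>4 Q:9>6 R:12>1 S:10>5 T:10>9)
P1 drop D (C beats it: P:5>3 Q:9>6 R:12>9 S:10>9 T:10>8)
P1 drop E (A beats it: P:9>6 Q:6>5 R:6>4 S:10>8 T:2>0)
P2 drop Q (P beats it: A:8>2 C:10>7)
P2 drop R (P beats it: A:8>4 C:10>7)
P2 drop S (P beats it: A:8>0 C:10>8)
P1→{A,C} P2→{P,T}

Remaining: P1:{A,C} P2:{P,T}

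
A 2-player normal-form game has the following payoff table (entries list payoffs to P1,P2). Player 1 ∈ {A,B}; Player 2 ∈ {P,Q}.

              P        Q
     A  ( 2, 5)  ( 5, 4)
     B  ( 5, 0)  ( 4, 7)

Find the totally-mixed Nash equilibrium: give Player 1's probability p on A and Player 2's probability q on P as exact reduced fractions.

(p,q) = (7/8, 1/4)

P1 indiff ⇒ q·2+(1-q)·5 = q·5+(1-q)·4 ⇒ q(-3) = (1-q)(-1) ⇒ q = 1/4
P2 indiff ⇒ p·5+(1-p)·0 = p·4+(1-p)·7 ⇒ p(1) = (1-p)(7) ⇒ p = 7/8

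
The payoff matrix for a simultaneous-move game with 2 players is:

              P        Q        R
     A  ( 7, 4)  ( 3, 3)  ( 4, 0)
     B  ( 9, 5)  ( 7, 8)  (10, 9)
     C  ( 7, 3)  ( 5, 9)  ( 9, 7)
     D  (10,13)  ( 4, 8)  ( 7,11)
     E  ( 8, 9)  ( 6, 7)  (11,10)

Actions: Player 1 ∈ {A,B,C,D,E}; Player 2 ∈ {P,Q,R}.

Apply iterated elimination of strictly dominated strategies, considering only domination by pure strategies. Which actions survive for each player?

P1 drop A (B beats it: P:9>7 Q:7>3 R:10>4)
P1 drop C (B beats it: P:9>7 Q:7>5 R:10>9)
P2 drop Q (R beats it: B:9>8 D:11>8 E:10>7)
P1→{B,D,E} P2→{P,R}

IESDS → P1:{B,D,E} P2:{P,R}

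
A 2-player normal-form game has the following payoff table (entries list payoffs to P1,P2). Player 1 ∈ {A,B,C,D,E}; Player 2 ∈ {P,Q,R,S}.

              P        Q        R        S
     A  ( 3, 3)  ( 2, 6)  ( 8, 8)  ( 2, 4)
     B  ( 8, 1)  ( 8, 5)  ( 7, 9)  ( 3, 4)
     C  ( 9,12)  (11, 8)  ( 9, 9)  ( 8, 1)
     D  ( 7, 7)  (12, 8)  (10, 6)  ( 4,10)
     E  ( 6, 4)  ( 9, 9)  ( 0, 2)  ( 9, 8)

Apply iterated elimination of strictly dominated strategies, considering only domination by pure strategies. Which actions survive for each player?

IESDS → P1:{C,D,E} P2:{P,Q,S}

P1 drop A (C beats it: P:9>3 Q:11>2 R:9>8 S:8>2)
P1 drop B (C beats it: P:9>8 Q:11>8 R:9>7 S:8>3)
P2 drop R (P beats it: C:12>9 D:7>6 E:4>2)
P1→{C,D,E} P2→{P,Q,S}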